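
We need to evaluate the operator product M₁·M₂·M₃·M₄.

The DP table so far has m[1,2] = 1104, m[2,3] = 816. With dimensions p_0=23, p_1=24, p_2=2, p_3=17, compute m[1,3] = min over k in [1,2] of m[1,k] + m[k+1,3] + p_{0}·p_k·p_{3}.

m[1,3] = min over k∈[1,2] of m[1,k]+m[k+1,3]+p_{0}·p_k·p_{3}.
k=1: 0 + 816 + 23·24·17 = 10200; k=2: 1104 + 0 + 23·2·17 = 1886.
Minimum: 1886 at k=2.

1886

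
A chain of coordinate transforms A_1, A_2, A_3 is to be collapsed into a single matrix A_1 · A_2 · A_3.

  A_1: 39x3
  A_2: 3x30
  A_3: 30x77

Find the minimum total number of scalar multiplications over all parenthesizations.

15939

Order (A_1 · (A_2 · A_3)): (A_2 · A_3): 3×30 by 30×77 → 3×77, cost 3·30·77 = 6930; (A_1 · (A_2 · A_3)): 39×3 by 3×77 → 39×77, cost 39·3·77 = 9009; cumulative 15939. Total 15939.
Order ((A_1 · A_2) · A_3): (A_1 · A_2): 39×3 by 3×30 → 39×30, cost 39·3·30 = 3510; ((A_1 · A_2) · A_3): 39×30 by 30×77 → 39×77, cost 39·30·77 = 90090; cumulative 93600. Total 93600.
Minimum: 15939.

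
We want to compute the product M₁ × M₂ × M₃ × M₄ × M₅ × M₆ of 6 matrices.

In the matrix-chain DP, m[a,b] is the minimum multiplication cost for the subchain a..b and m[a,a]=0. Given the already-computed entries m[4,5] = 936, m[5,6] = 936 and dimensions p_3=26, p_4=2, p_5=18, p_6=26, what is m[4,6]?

m[4,6] = min over k∈[4,5] of m[4,k]+m[k+1,6]+p_{3}·p_k·p_{6}.
k=4: 0 + 936 + 26·2·26 = 2288; k=5: 936 + 0 + 26·18·26 = 13104.
Minimum: 2288 at k=4.

2288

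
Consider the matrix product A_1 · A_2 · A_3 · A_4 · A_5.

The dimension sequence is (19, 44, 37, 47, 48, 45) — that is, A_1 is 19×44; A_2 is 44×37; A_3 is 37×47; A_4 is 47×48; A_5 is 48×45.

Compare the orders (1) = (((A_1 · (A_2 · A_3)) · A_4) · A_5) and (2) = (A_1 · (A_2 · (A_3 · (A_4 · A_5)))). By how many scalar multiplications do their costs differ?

90943

Order (1) = (((A_1 · (A_2 · A_3)) · A_4) · A_5): (A_2 · A_3): 44×37 by 37×47 → 44×47, cost 44·37·47 = 76516; (A_1 · (A_2 · A_3)): 19×44 by 44×47 → 19×47, cost 19·44·47 = 39292; cumulative 115808; ((A_1 · (A_2 · A_3)) · A_4): 19×47 by 47×48 → 19×48, cost 19·47·48 = 42864; cumulative 158672; (((A_1 · (A_2 · A_3)) · A_4) · A_5): 19×48 by 48×45 → 19×45, cost 19·48·45 = 41040; cumulative 199712. Total 199712.
Order (2) = (A_1 · (A_2 · (A_3 · (A_4 · A_5)))): (A_4 · A_5): 47×48 by 48×45 → 47×45, cost 47·48·45 = 101520; (A_3 · (A_4 · A_5)): 37×47 by 47×45 → 37×45, cost 37·47·45 = 78255; cumulative 179775; (A_2 · (A_3 · (A_4 · A_5))): 44×37 by 37×45 → 44×45, cost 44·37·45 = 73260; cumulative 253035; (A_1 · (A_2 · (A_3 · (A_4 · A_5)))): 19×44 by 44×45 → 19×45, cost 19·44·45 = 37620; cumulative 290655. Total 290655.
Difference: |199712 − 290655| = 90943.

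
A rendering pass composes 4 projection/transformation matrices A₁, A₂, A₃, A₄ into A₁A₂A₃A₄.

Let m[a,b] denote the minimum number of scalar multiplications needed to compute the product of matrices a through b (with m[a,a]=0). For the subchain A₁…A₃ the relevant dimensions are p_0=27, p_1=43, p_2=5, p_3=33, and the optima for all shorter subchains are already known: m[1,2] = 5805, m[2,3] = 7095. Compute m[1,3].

10260

m[1,3] = min over k∈[1,2] of m[1,k]+m[k+1,3]+p_{0}·p_k·p_{3}.
k=1: 0 + 7095 + 27·43·33 = 45408; k=2: 5805 + 0 + 27·5·33 = 10260.
Minimum: 10260 at k=2.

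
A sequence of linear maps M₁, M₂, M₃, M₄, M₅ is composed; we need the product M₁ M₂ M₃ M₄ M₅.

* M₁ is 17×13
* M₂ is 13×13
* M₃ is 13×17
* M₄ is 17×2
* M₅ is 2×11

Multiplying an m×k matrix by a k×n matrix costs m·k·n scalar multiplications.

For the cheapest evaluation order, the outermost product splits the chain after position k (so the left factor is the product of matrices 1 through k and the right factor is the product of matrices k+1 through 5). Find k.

4

Adjacent pairs: M₁M₂ = 17·13·13 = 2873; M₂M₃ = 13·13·17 = 2873; M₃M₄ = 13·17·2 = 442; M₄M₅ = 17·2·11 = 374.
Length 3: M₁..M₃: k=1: 0+2873+17·13·17=6630; k=2: 2873+0+17·13·17=6630 → min 6630 | M₂..M₄: k=2: 0+442+13·13·2=780; k=3: 2873+0+13·17·2=3315 → min 780 | M₃..M₅: k=3: 0+374+13·17·11=2805; k=4: 442+0+13·2·11=728 → min 728.
Length 4: M₁..M₄: k=1: 0+780+17·13·2=1222; k=2: 2873+442+17·13·2=3757; k=3: 6630+0+17·17·2=7208 → min 1222 | M₂..M₅: k=2: 0+728+13·13·11=2587; k=3: 2873+374+13·17·11=5678; k=4: 780+0+13·2·11=1066 → min 1066.
Top-level splits: k=1: (M₁..M₁)·(M₂..M₅) → 0+1066+17·13·11 = 3497; k=2: (M₁..M₂)·(M₃..M₅) → 2873+728+17·13·11 = 6032; k=3: (M₁..M₃)·(M₄..M₅) → 6630+374+17·17·11 = 10183; k=4: (M₁..M₄)·(M₅..M₅) → 1222+0+17·2·11 = 1596.
Best split is after M₄, i.e. k = 4.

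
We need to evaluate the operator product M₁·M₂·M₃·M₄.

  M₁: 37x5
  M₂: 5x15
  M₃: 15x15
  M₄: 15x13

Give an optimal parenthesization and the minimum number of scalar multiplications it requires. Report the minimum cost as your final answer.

Adjacent pairs: M₁M₂ = 37·5·15 = 2775; M₂M₃ = 5·15·15 = 1125; M₃M₄ = 15·15·13 = 2925.
Length 3: M₁..M₃: k=1: 0+1125+37·5·15=3900; k=2: 2775+0+37·15·15=11100 → min 3900 | M₂..M₄: k=2: 0+2925+5·15·13=3900; k=3: 1125+0+5·15·13=2100 → min 2100.
Length 4: M₁..M₄: k=1: 0+2100+37·5·13=4505; k=2: 2775+2925+37·15·13=12915; k=3: 3900+0+37·15·13=11115 → min 4505.
Optimal parenthesization: (M₁·((M₂·M₃)·M₄)) with cost 4505.

4505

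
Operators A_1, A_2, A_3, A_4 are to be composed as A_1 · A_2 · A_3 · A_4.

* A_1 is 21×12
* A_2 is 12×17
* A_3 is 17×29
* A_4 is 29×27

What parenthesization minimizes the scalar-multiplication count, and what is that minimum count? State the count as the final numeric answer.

22116

Adjacent pairs: A_1A_2 = 21·12·17 = 4284; A_2A_3 = 12·17·29 = 5916; A_3A_4 = 17·29·27 = 13311.
Length 3: A_1..A_3: k=1: 0+5916+21·12·29=13224; k=2: 4284+0+21·17·29=14637 → min 13224 | A_2..A_4: k=2: 0+13311+12·17·27=18819; k=3: 5916+0+12·29·27=15312 → min 15312.
Length 4: A_1..A_4: k=1: 0+15312+21·12·27=22116; k=2: 4284+13311+21·17·27=27234; k=3: 13224+0+21·29·27=29667 → min 22116.
Optimal parenthesization: (A_1 · ((A_2 · A_3) · A_4)) with cost 22116.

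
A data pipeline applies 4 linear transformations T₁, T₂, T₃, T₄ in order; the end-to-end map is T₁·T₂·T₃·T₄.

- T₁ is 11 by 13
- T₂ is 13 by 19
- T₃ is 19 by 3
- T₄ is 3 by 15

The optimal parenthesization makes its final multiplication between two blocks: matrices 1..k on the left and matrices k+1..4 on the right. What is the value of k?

Adjacent pairs: T₁T₂ = 11·13·19 = 2717; T₂T₃ = 13·19·3 = 741; T₃T₄ = 19·3·15 = 855.
Length 3: T₁..T₃: k=1: 0+741+11·13·3=1170; k=2: 2717+0+11·19·3=3344 → min 1170 | T₂..T₄: k=2: 0+855+13·19·15=4560; k=3: 741+0+13·3·15=1326 → min 1326.
Top-level splits: k=1: (T₁..T₁)·(T₂..T₄) → 0+1326+11·13·15 = 3471; k=2: (T₁..T₂)·(T₃..T₄) → 2717+855+11·19·15 = 6707; k=3: (T₁..T₃)·(T₄..T₄) → 1170+0+11·3·15 = 1665.
Best split is after T₃, i.e. k = 3.

3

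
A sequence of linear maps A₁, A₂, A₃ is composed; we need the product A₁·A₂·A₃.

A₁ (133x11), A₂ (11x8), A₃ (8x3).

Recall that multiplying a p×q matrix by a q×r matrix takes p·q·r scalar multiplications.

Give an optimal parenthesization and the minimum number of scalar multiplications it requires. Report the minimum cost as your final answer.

4653

(A₁·(A₂·A₃)): cost 4653.
((A₁·A₂)·A₃): cost 14896.
Optimal: (A₁·(A₂·A₃)) with cost 4653.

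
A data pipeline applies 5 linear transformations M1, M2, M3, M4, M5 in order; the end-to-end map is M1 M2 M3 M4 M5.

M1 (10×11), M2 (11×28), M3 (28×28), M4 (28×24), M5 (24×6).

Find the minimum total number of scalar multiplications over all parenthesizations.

11244

Adjacent pairs: M1M2 = 10·11·28 = 3080; M2M3 = 11·28·28 = 8624; M3M4 = 28·28·24 = 18816; M4M5 = 28·24·6 = 4032.
Length 3: M1..M3: k=1: 0+8624+10·11·28=11704; k=2: 3080+0+10·28·28=10920 → min 10920 | M2..M4: k=2: 0+18816+11·28·24=26208; k=3: 8624+0+11·28·24=16016 → min 16016 | M3..M5: k=3: 0+4032+28·28·6=8736; k=4: 18816+0+28·24·6=22848 → min 8736.
Length 4: M1..M4: k=1: 0+16016+10·11·24=18656; k=2: 3080+18816+10·28·24=28616; k=3: 10920+0+10·28·24=17640 → min 17640 | M2..M5: k=2: 0+8736+11·28·6=10584; k=3: 8624+4032+11·28·6=14504; k=4: 16016+0+11·24·6=17600 → min 10584.
Length 5: M1..M5: k=1: 0+10584+10·11·6=11244; k=2: 3080+8736+10·28·6=13496; k=3: 10920+4032+10·28·6=16632; k=4: 17640+0+10·24·6=19080 → min 11244.
Optimal order: (M1 (M2 (M3 (M4 M5)))) with cost 11244.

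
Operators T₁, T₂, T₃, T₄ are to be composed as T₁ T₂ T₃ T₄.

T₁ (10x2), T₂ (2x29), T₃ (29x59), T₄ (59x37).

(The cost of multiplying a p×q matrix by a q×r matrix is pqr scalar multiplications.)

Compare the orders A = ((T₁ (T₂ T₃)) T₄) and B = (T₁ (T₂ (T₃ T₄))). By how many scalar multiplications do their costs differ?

39761

Order A = ((T₁ (T₂ T₃)) T₄): (T₂ T₃): 2×29 by 29×59 → 2×59, cost 2·29·59 = 3422; (T₁ (T₂ T₃)): 10×2 by 2×59 → 10×59, cost 10·2·59 = 1180; cumulative 4602; ((T₁ (T₂ T₃)) T₄): 10×59 by 59×37 → 10×37, cost 10·59·37 = 21830; cumulative 26432. Total 26432.
Order B = (T₁ (T₂ (T₃ T₄))): (T₃ T₄): 29×59 by 59×37 → 29×37, cost 29·59·37 = 63307; (T₂ (T₃ T₄)): 2×29 by 29×37 → 2×37, cost 2·29·37 = 2146; cumulative 65453; (T₁ (T₂ (T₃ T₄))): 10×2 by 2×37 → 10×37, cost 10·2·37 = 740; cumulative 66193. Total 66193.
Difference: |26432 − 66193| = 39761.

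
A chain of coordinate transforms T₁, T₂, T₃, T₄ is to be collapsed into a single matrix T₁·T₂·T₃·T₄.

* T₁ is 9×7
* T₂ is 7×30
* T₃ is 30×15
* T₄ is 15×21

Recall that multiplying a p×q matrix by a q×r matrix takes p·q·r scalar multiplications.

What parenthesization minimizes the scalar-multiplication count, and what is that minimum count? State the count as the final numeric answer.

6678

Adjacent pairs: T₁T₂ = 9·7·30 = 1890; T₂T₃ = 7·30·15 = 3150; T₃T₄ = 30·15·21 = 9450.
Length 3: T₁..T₃: k=1: 0+3150+9·7·15=4095; k=2: 1890+0+9·30·15=5940 → min 4095 | T₂..T₄: k=2: 0+9450+7·30·21=13860; k=3: 3150+0+7·15·21=5355 → min 5355.
Length 4: T₁..T₄: k=1: 0+5355+9·7·21=6678; k=2: 1890+9450+9·30·21=17010; k=3: 4095+0+9·15·21=6930 → min 6678.
Optimal parenthesization: (T₁·((T₂·T₃)·T₄)) with cost 6678.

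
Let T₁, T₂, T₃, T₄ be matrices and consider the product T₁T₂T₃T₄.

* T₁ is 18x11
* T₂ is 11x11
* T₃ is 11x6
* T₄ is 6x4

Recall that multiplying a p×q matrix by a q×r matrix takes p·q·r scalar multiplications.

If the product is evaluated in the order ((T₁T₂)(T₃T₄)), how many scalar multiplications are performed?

(T₁T₂): 18×11 by 11×11 → 18×11, cost 18·11·11 = 2178
(T₃T₄): 11×6 by 6×4 → 11×4, cost 11·6·4 = 264
((T₁T₂)(T₃T₄)): 18×11 by 11×4 → 18×4, cost 18·11·4 = 792; cumulative 3234
Total: 3234 scalar multiplications.

3234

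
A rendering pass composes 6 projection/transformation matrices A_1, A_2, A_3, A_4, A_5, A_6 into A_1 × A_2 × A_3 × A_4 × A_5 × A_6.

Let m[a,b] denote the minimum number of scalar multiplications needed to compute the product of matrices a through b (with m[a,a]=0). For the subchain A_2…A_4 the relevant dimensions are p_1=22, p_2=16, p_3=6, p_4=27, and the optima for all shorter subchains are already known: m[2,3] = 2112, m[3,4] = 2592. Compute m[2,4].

m[2,4] = min over k∈[2,3] of m[2,k]+m[k+1,4]+p_{1}·p_k·p_{4}.
k=2: 0 + 2592 + 22·16·27 = 12096; k=3: 2112 + 0 + 22·6·27 = 5676.
Minimum: 5676 at k=3.

5676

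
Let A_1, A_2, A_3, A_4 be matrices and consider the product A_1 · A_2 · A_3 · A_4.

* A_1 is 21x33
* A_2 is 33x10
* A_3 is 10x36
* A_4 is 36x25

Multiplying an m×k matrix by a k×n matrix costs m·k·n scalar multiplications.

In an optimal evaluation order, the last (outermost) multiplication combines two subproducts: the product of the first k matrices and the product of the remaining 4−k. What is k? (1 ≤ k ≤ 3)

Adjacent pairs: A_1A_2 = 21·33·10 = 6930; A_2A_3 = 33·10·36 = 11880; A_3A_4 = 10·36·25 = 9000.
Length 3: A_1..A_3: k=1: 0+11880+21·33·36=36828; k=2: 6930+0+21·10·36=14490 → min 14490 | A_2..A_4: k=2: 0+9000+33·10·25=17250; k=3: 11880+0+33·36·25=41580 → min 17250.
Top-level splits: k=1: (A_1..A_1)·(A_2..A_4) → 0+17250+21·33·25 = 34575; k=2: (A_1..A_2)·(A_3..A_4) → 6930+9000+21·10·25 = 21180; k=3: (A_1..A_3)·(A_4..A_4) → 14490+0+21·36·25 = 33390.
Best split is after A_2, i.e. k = 2.

2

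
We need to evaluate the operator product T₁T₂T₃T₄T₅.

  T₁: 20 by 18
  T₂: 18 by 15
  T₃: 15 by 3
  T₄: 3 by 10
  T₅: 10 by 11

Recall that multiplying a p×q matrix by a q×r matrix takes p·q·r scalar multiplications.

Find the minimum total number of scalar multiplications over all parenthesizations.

Adjacent pairs: T₁T₂ = 20·18·15 = 5400; T₂T₃ = 18·15·3 = 810; T₃T₄ = 15·3·10 = 450; T₄T₅ = 3·10·11 = 330.
Length 3: T₁..T₃: k=1: 0+810+20·18·3=1890; k=2: 5400+0+20·15·3=6300 → min 1890 | T₂..T₄: k=2: 0+450+18·15·10=3150; k=3: 810+0+18·3·10=1350 → min 1350 | T₃..T₅: k=3: 0+330+15·3·11=825; k=4: 450+0+15·10·11=2100 → min 825.
Length 4: T₁..T₄: k=1: 0+1350+20·18·10=4950; k=2: 5400+450+20·15·10=8850; k=3: 1890+0+20·3·10=2490 → min 2490 | T₂..T₅: k=2: 0+825+18·15·11=3795; k=3: 810+330+18·3·11=1734; k=4: 1350+0+18·10·11=3330 → min 1734.
Length 5: T₁..T₅: k=1: 0+1734+20·18·11=5694; k=2: 5400+825+20·15·11=9525; k=3: 1890+330+20·3·11=2880; k=4: 2490+0+20·10·11=4690 → min 2880.
Optimal order: ((T₁(T₂T₃))(T₄T₅)) with cost 2880.

2880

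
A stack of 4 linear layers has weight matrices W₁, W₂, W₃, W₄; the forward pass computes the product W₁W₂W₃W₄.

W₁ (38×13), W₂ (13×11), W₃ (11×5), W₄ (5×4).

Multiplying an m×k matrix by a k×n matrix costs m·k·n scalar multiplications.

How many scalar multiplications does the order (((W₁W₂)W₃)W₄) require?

(W₁W₂): 38×13 by 13×11 → 38×11, cost 38·13·11 = 5434
((W₁W₂)W₃): 38×11 by 11×5 → 38×5, cost 38·11·5 = 2090; cumulative 7524
(((W₁W₂)W₃)W₄): 38×5 by 5×4 → 38×4, cost 38·5·4 = 760; cumulative 8284
Total: 8284 scalar multiplications.

8284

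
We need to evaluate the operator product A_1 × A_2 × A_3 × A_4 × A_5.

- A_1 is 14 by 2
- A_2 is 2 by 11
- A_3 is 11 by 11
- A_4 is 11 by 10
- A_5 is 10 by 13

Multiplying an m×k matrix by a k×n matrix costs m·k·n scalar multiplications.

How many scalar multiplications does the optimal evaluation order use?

Adjacent pairs: A_1A_2 = 14·2·11 = 308; A_2A_3 = 2·11·11 = 242; A_3A_4 = 11·11·10 = 1210; A_4A_5 = 11·10·13 = 1430.
Length 3: A_1..A_3: k=1: 0+242+14·2·11=550; k=2: 308+0+14·11·11=2002 → min 550 | A_2..A_4: k=2: 0+1210+2·11·10=1430; k=3: 242+0+2·11·10=462 → min 462 | A_3..A_5: k=3: 0+1430+11·11·13=3003; k=4: 1210+0+11·10·13=2640 → min 2640.
Length 4: A_1..A_4: k=1: 0+462+14·2·10=742; k=2: 308+1210+14·11·10=3058; k=3: 550+0+14·11·10=2090 → min 742 | A_2..A_5: k=2: 0+2640+2·11·13=2926; k=3: 242+1430+2·11·13=1958; k=4: 462+0+2·10·13=722 → min 722.
Length 5: A_1..A_5: k=1: 0+722+14·2·13=1086; k=2: 308+2640+14·11·13=4950; k=3: 550+1430+14·11·13=3982; k=4: 742+0+14·10·13=2562 → min 1086.
Optimal order: (A_1 × (((A_2 × A_3) × A_4) × A_5)) with cost 1086.

1086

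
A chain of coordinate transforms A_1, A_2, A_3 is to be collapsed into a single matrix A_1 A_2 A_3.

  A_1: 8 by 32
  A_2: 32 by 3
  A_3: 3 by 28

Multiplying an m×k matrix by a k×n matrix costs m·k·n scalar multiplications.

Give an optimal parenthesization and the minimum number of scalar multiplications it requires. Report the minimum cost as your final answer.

1440

(A_1 (A_2 A_3)): cost 9856.
((A_1 A_2) A_3): cost 1440.
Optimal: ((A_1 A_2) A_3) with cost 1440.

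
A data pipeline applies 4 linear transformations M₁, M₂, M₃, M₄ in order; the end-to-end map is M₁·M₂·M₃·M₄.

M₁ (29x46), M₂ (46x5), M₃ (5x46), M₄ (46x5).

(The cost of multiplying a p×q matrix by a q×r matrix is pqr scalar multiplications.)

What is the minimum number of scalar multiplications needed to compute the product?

8545

Adjacent pairs: M₁M₂ = 29·46·5 = 6670; M₂M₃ = 46·5·46 = 10580; M₃M₄ = 5·46·5 = 1150.
Length 3: M₁..M₃: k=1: 0+10580+29·46·46=71944; k=2: 6670+0+29·5·46=13340 → min 13340 | M₂..M₄: k=2: 0+1150+46·5·5=2300; k=3: 10580+0+46·46·5=21160 → min 2300.
Length 4: M₁..M₄: k=1: 0+2300+29·46·5=8970; k=2: 6670+1150+29·5·5=8545; k=3: 13340+0+29·46·5=20010 → min 8545.
Optimal order: ((M₁·M₂)·(M₃·M₄)) with cost 8545.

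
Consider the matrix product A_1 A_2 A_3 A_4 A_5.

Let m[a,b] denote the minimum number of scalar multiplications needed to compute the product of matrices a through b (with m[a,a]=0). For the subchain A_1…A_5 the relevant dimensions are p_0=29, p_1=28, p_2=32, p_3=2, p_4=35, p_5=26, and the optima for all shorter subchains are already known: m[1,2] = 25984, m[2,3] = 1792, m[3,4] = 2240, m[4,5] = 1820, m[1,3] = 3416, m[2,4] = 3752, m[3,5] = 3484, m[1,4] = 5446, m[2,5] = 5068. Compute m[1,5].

6744

m[1,5] = min over k∈[1,4] of m[1,k]+m[k+1,5]+p_{0}·p_k·p_{5}.
k=1: 0 + 5068 + 29·28·26 = 26180; k=2: 25984 + 3484 + 29·32·26 = 53596; k=3: 3416 + 1820 + 29·2·26 = 6744; k=4: 5446 + 0 + 29·35·26 = 31836.
Minimum: 6744 at k=3.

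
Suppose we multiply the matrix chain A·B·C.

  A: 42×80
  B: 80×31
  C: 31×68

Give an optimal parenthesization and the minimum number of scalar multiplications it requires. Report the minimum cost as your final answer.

(A·(B·C)): cost 397120.
((A·B)·C): cost 192696.
Optimal: ((A·B)·C) with cost 192696.

192696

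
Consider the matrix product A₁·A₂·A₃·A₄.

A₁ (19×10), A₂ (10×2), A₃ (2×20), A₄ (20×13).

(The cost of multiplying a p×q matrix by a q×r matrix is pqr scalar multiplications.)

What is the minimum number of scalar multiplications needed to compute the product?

1394

Adjacent pairs: A₁A₂ = 19·10·2 = 380; A₂A₃ = 10·2·20 = 400; A₃A₄ = 2·20·13 = 520.
Length 3: A₁..A₃: k=1: 0+400+19·10·20=4200; k=2: 380+0+19·2·20=1140 → min 1140 | A₂..A₄: k=2: 0+520+10·2·13=780; k=3: 400+0+10·20·13=3000 → min 780.
Length 4: A₁..A₄: k=1: 0+780+19·10·13=3250; k=2: 380+520+19·2·13=1394; k=3: 1140+0+19·20·13=6080 → min 1394.
Optimal order: ((A₁·A₂)·(A₃·A₄)) with cost 1394.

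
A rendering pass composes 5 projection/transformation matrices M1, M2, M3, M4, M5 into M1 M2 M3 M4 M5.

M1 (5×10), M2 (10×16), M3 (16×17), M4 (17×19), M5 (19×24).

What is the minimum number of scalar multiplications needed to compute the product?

6055

Adjacent pairs: M1M2 = 5·10·16 = 800; M2M3 = 10·16·17 = 2720; M3M4 = 16·17·19 = 5168; M4M5 = 17·19·24 = 7752.
Length 3: M1..M3: k=1: 0+2720+5·10·17=3570; k=2: 800+0+5·16·17=2160 → min 2160 | M2..M4: k=2: 0+5168+10·16·19=8208; k=3: 2720+0+10·17·19=5950 → min 5950 | M3..M5: k=3: 0+7752+16·17·24=14280; k=4: 5168+0+16·19·24=12464 → min 12464.
Length 4: M1..M4: k=1: 0+5950+5·10·19=6900; k=2: 800+5168+5·16·19=7488; k=3: 2160+0+5·17·19=3775 → min 3775 | M2..M5: k=2: 0+12464+10·16·24=16304; k=3: 2720+7752+10·17·24=14552; k=4: 5950+0+10·19·24=10510 → min 10510.
Length 5: M1..M5: k=1: 0+10510+5·10·24=11710; k=2: 800+12464+5·16·24=15184; k=3: 2160+7752+5·17·24=11952; k=4: 3775+0+5·19·24=6055 → min 6055.
Optimal order: ((((M1 M2) M3) M4) M5) with cost 6055.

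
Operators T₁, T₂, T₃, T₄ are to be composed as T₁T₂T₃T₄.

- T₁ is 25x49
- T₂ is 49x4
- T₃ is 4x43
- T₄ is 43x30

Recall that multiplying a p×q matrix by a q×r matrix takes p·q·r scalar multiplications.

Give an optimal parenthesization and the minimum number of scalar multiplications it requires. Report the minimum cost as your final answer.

13060

Adjacent pairs: T₁T₂ = 25·49·4 = 4900; T₂T₃ = 49·4·43 = 8428; T₃T₄ = 4·43·30 = 5160.
Length 3: T₁..T₃: k=1: 0+8428+25·49·43=61103; k=2: 4900+0+25·4·43=9200 → min 9200 | T₂..T₄: k=2: 0+5160+49·4·30=11040; k=3: 8428+0+49·43·30=71638 → min 11040.
Length 4: T₁..T₄: k=1: 0+11040+25·49·30=47790; k=2: 4900+5160+25·4·30=13060; k=3: 9200+0+25·43·30=41450 → min 13060.
Optimal parenthesization: ((T₁T₂)(T₃T₄)) with cost 13060.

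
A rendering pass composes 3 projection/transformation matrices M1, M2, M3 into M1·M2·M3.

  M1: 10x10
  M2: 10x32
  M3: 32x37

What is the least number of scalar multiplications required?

15040

Order (M1·(M2·M3)): (M2·M3): 10×32 by 32×37 → 10×37, cost 10·32·37 = 11840; (M1·(M2·M3)): 10×10 by 10×37 → 10×37, cost 10·10·37 = 3700; cumulative 15540. Total 15540.
Order ((M1·M2)·M3): (M1·M2): 10×10 by 10×32 → 10×32, cost 10·10·32 = 3200; ((M1·M2)·M3): 10×32 by 32×37 → 10×37, cost 10·32·37 = 11840; cumulative 15040. Total 15040.
Minimum: 15040.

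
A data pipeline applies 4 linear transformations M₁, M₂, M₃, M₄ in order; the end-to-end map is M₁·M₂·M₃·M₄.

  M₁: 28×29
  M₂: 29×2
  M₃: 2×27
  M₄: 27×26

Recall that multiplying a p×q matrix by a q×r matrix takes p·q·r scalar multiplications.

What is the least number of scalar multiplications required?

4484

Adjacent pairs: M₁M₂ = 28·29·2 = 1624; M₂M₃ = 29·2·27 = 1566; M₃M₄ = 2·27·26 = 1404.
Length 3: M₁..M₃: k=1: 0+1566+28·29·27=23490; k=2: 1624+0+28·2·27=3136 → min 3136 | M₂..M₄: k=2: 0+1404+29·2·26=2912; k=3: 1566+0+29·27·26=21924 → min 2912.
Length 4: M₁..M₄: k=1: 0+2912+28·29·26=24024; k=2: 1624+1404+28·2·26=4484; k=3: 3136+0+28·27·26=22792 → min 4484.
Optimal order: ((M₁·M₂)·(M₃·M₄)) with cost 4484.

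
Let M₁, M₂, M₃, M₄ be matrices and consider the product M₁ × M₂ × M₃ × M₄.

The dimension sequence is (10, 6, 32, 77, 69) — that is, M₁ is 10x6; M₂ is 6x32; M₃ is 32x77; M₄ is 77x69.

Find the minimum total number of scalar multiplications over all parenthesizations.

Adjacent pairs: M₁M₂ = 10·6·32 = 1920; M₂M₃ = 6·32·77 = 14784; M₃M₄ = 32·77·69 = 170016.
Length 3: M₁..M₃: k=1: 0+14784+10·6·77=19404; k=2: 1920+0+10·32·77=26560 → min 19404 | M₂..M₄: k=2: 0+170016+6·32·69=183264; k=3: 14784+0+6·77·69=46662 → min 46662.
Length 4: M₁..M₄: k=1: 0+46662+10·6·69=50802; k=2: 1920+170016+10·32·69=194016; k=3: 19404+0+10·77·69=72534 → min 50802.
Optimal order: (M₁ × ((M₂ × M₃) × M₄)) with cost 50802.

50802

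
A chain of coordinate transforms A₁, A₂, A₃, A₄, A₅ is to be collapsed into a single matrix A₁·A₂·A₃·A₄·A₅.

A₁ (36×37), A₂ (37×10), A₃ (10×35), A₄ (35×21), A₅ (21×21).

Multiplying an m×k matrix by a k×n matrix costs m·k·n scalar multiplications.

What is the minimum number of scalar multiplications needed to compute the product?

Adjacent pairs: A₁A₂ = 36·37·10 = 13320; A₂A₃ = 37·10·35 = 12950; A₃A₄ = 10·35·21 = 7350; A₄A₅ = 35·21·21 = 15435.
Length 3: A₁..A₃: k=1: 0+12950+36·37·35=59570; k=2: 13320+0+36·10·35=25920 → min 25920 | A₂..A₄: k=2: 0+7350+37·10·21=15120; k=3: 12950+0+37·35·21=40145 → min 15120 | A₃..A₅: k=3: 0+15435+10·35·21=22785; k=4: 7350+0+10·21·21=11760 → min 11760.
Length 4: A₁..A₄: k=1: 0+15120+36·37·21=43092; k=2: 13320+7350+36·10·21=28230; k=3: 25920+0+36·35·21=52380 → min 28230 | A₂..A₅: k=2: 0+11760+37·10·21=19530; k=3: 12950+15435+37·35·21=55580; k=4: 15120+0+37·21·21=31437 → min 19530.
Length 5: A₁..A₅: k=1: 0+19530+36·37·21=47502; k=2: 13320+11760+36·10·21=32640; k=3: 25920+15435+36·35·21=67815; k=4: 28230+0+36·21·21=44106 → min 32640.
Optimal order: ((A₁·A₂)·((A₃·A₄)·A₅)) with cost 32640.

32640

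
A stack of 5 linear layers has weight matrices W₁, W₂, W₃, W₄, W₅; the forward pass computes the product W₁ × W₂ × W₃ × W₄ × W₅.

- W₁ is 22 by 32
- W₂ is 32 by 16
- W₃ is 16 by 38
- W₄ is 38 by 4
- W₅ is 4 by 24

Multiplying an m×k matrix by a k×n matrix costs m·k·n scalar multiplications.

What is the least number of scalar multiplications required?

9408

Adjacent pairs: W₁W₂ = 22·32·16 = 11264; W₂W₃ = 32·16·38 = 19456; W₃W₄ = 16·38·4 = 2432; W₄W₅ = 38·4·24 = 3648.
Length 3: W₁..W₃: k=1: 0+19456+22·32·38=46208; k=2: 11264+0+22·16·38=24640 → min 24640 | W₂..W₄: k=2: 0+2432+32·16·4=4480; k=3: 19456+0+32·38·4=24320 → min 4480 | W₃..W₅: k=3: 0+3648+16·38·24=18240; k=4: 2432+0+16·4·24=3968 → min 3968.
Length 4: W₁..W₄: k=1: 0+4480+22·32·4=7296; k=2: 11264+2432+22·16·4=15104; k=3: 24640+0+22·38·4=27984 → min 7296 | W₂..W₅: k=2: 0+3968+32·16·24=16256; k=3: 19456+3648+32·38·24=52288; k=4: 4480+0+32·4·24=7552 → min 7552.
Length 5: W₁..W₅: k=1: 0+7552+22·32·24=24448; k=2: 11264+3968+22·16·24=23680; k=3: 24640+3648+22·38·24=48352; k=4: 7296+0+22·4·24=9408 → min 9408.
Optimal order: ((W₁ × (W₂ × (W₃ × W₄))) × W₅) with cost 9408.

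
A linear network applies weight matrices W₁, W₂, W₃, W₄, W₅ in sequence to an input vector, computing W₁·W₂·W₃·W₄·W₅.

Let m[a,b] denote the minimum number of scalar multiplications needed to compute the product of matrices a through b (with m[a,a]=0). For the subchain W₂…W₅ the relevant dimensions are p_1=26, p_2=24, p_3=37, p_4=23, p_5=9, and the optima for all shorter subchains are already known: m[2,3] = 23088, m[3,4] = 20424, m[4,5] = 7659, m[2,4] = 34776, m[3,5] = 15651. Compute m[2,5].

21267

m[2,5] = min over k∈[2,4] of m[2,k]+m[k+1,5]+p_{1}·p_k·p_{5}.
k=2: 0 + 15651 + 26·24·9 = 21267; k=3: 23088 + 7659 + 26·37·9 = 39405; k=4: 34776 + 0 + 26·23·9 = 40158.
Minimum: 21267 at k=2.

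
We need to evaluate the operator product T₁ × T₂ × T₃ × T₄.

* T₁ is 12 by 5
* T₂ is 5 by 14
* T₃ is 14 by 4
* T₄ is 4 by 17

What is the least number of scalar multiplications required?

1336

Adjacent pairs: T₁T₂ = 12·5·14 = 840; T₂T₃ = 5·14·4 = 280; T₃T₄ = 14·4·17 = 952.
Length 3: T₁..T₃: k=1: 0+280+12·5·4=520; k=2: 840+0+12·14·4=1512 → min 520 | T₂..T₄: k=2: 0+952+5·14·17=2142; k=3: 280+0+5·4·17=620 → min 620.
Length 4: T₁..T₄: k=1: 0+620+12·5·17=1640; k=2: 840+952+12·14·17=4648; k=3: 520+0+12·4·17=1336 → min 1336.
Optimal order: ((T₁ × (T₂ × T₃)) × T₄) with cost 1336.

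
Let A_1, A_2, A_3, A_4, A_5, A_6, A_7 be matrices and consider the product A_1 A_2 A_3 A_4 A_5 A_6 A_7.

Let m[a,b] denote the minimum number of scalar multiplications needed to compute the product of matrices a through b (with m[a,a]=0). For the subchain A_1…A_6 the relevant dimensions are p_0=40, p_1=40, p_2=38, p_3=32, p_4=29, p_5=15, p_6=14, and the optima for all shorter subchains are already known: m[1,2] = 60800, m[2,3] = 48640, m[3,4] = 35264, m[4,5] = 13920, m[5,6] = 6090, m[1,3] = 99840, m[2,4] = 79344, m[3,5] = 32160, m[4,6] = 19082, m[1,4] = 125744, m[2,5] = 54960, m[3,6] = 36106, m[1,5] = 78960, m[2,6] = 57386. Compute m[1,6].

m[1,6] = min over k∈[1,5] of m[1,k]+m[k+1,6]+p_{0}·p_k·p_{6}.
k=1: 0 + 57386 + 40·40·14 = 79786; k=2: 60800 + 36106 + 40·38·14 = 118186; k=3: 99840 + 19082 + 40·32·14 = 136842; k=4: 125744 + 6090 + 40·29·14 = 148074; k=5: 78960 + 0 + 40·15·14 = 87360.
Minimum: 79786 at k=1.

79786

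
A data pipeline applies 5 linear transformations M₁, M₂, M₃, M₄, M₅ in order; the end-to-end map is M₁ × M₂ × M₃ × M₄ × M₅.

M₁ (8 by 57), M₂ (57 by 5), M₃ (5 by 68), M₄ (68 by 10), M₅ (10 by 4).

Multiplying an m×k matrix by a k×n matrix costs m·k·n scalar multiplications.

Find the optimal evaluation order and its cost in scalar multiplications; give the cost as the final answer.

6040

Adjacent pairs: M₁M₂ = 8·57·5 = 2280; M₂M₃ = 57·5·68 = 19380; M₃M₄ = 5·68·10 = 3400; M₄M₅ = 68·10·4 = 2720.
Length 3: M₁..M₃: k=1: 0+19380+8·57·68=50388; k=2: 2280+0+8·5·68=5000 → min 5000 | M₂..M₄: k=2: 0+3400+57·5·10=6250; k=3: 19380+0+57·68·10=58140 → min 6250 | M₃..M₅: k=3: 0+2720+5·68·4=4080; k=4: 3400+0+5·10·4=3600 → min 3600.
Length 4: M₁..M₄: k=1: 0+6250+8·57·10=10810; k=2: 2280+3400+8·5·10=6080; k=3: 5000+0+8·68·10=10440 → min 6080 | M₂..M₅: k=2: 0+3600+57·5·4=4740; k=3: 19380+2720+57·68·4=37604; k=4: 6250+0+57·10·4=8530 → min 4740.
Length 5: M₁..M₅: k=1: 0+4740+8·57·4=6564; k=2: 2280+3600+8·5·4=6040; k=3: 5000+2720+8·68·4=9896; k=4: 6080+0+8·10·4=6400 → min 6040.
Optimal parenthesization: ((M₁ × M₂) × ((M₃ × M₄) × M₅)) with cost 6040.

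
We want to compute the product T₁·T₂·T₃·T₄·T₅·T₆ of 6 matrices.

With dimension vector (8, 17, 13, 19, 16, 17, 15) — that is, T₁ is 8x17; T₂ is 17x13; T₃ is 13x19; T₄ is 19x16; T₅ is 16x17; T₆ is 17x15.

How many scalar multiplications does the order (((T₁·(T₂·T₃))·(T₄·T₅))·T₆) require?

16575

(T₂·T₃): 17×13 by 13×19 → 17×19, cost 17·13·19 = 4199
(T₁·(T₂·T₃)): 8×17 by 17×19 → 8×19, cost 8·17·19 = 2584; cumulative 6783
(T₄·T₅): 19×16 by 16×17 → 19×17, cost 19·16·17 = 5168
((T₁·(T₂·T₃))·(T₄·T₅)): 8×19 by 19×17 → 8×17, cost 8·19·17 = 2584; cumulative 14535
(((T₁·(T₂·T₃))·(T₄·T₅))·T₆): 8×17 by 17×15 → 8×15, cost 8·17·15 = 2040; cumulative 16575
Total: 16575 scalar multiplications.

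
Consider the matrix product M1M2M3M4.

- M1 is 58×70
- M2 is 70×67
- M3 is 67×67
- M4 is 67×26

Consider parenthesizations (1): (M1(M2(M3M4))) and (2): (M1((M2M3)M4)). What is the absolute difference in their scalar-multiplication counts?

Order (1) = (M1(M2(M3M4))): (M3M4): 67×67 by 67×26 → 67×26, cost 67·67·26 = 116714; (M2(M3M4)): 70×67 by 67×26 → 70×26, cost 70·67·26 = 121940; cumulative 238654; (M1(M2(M3M4))): 58×70 by 70×26 → 58×26, cost 58·70·26 = 105560; cumulative 344214. Total 344214.
Order (2) = (M1((M2M3)M4)): (M2M3): 70×67 by 67×67 → 70×67, cost 70·67·67 = 314230; ((M2M3)M4): 70×67 by 67×26 → 70×26, cost 70·67·26 = 121940; cumulative 436170; (M1((M2M3)M4)): 58×70 by 70×26 → 58×26, cost 58·70·26 = 105560; cumulative 541730. Total 541730.
Difference: |344214 − 541730| = 197516.

197516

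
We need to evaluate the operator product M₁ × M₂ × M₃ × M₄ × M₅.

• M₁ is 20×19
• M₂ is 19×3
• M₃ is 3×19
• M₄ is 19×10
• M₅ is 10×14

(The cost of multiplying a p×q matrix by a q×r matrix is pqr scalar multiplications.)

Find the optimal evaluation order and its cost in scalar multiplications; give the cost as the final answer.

Adjacent pairs: M₁M₂ = 20·19·3 = 1140; M₂M₃ = 19·3·19 = 1083; M₃M₄ = 3·19·10 = 570; M₄M₅ = 19·10·14 = 2660.
Length 3: M₁..M₃: k=1: 0+1083+20·19·19=8303; k=2: 1140+0+20·3·19=2280 → min 2280 | M₂..M₄: k=2: 0+570+19·3·10=1140; k=3: 1083+0+19·19·10=4693 → min 1140 | M₃..M₅: k=3: 0+2660+3·19·14=3458; k=4: 570+0+3·10·14=990 → min 990.
Length 4: M₁..M₄: k=1: 0+1140+20·19·10=4940; k=2: 1140+570+20·3·10=2310; k=3: 2280+0+20·19·10=6080 → min 2310 | M₂..M₅: k=2: 0+990+19·3·14=1788; k=3: 1083+2660+19·19·14=8797; k=4: 1140+0+19·10·14=3800 → min 1788.
Length 5: M₁..M₅: k=1: 0+1788+20·19·14=7108; k=2: 1140+990+20·3·14=2970; k=3: 2280+2660+20·19·14=10260; k=4: 2310+0+20·10·14=5110 → min 2970.
Optimal parenthesization: ((M₁ × M₂) × ((M₃ × M₄) × M₅)) with cost 2970.

2970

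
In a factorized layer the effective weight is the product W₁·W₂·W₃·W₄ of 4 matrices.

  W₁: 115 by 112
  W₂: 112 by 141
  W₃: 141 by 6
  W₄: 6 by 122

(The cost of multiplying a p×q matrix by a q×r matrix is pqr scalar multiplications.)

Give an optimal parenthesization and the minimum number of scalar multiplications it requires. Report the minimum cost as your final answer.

256212

Adjacent pairs: W₁W₂ = 115·112·141 = 1816080; W₂W₃ = 112·141·6 = 94752; W₃W₄ = 141·6·122 = 103212.
Length 3: W₁..W₃: k=1: 0+94752+115·112·6=172032; k=2: 1816080+0+115·141·6=1913370 → min 172032 | W₂..W₄: k=2: 0+103212+112·141·122=2029836; k=3: 94752+0+112·6·122=176736 → min 176736.
Length 4: W₁..W₄: k=1: 0+176736+115·112·122=1748096; k=2: 1816080+103212+115·141·122=3897522; k=3: 172032+0+115·6·122=256212 → min 256212.
Optimal parenthesization: ((W₁·(W₂·W₃))·W₄) with cost 256212.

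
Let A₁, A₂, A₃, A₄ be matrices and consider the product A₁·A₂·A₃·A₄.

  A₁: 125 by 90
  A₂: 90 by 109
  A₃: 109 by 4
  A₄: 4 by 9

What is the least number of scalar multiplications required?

Adjacent pairs: A₁A₂ = 125·90·109 = 1226250; A₂A₃ = 90·109·4 = 39240; A₃A₄ = 109·4·9 = 3924.
Length 3: A₁..A₃: k=1: 0+39240+125·90·4=84240; k=2: 1226250+0+125·109·4=1280750 → min 84240 | A₂..A₄: k=2: 0+3924+90·109·9=92214; k=3: 39240+0+90·4·9=42480 → min 42480.
Length 4: A₁..A₄: k=1: 0+42480+125·90·9=143730; k=2: 1226250+3924+125·109·9=1352799; k=3: 84240+0+125·4·9=88740 → min 88740.
Optimal order: ((A₁·(A₂·A₃))·A₄) with cost 88740.

88740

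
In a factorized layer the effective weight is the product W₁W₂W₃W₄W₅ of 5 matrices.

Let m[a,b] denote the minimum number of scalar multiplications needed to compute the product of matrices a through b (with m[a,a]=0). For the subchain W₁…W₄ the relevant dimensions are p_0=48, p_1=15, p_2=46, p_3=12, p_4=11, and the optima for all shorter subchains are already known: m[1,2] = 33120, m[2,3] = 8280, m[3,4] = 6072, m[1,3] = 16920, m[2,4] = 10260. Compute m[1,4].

18180

m[1,4] = min over k∈[1,3] of m[1,k]+m[k+1,4]+p_{0}·p_k·p_{4}.
k=1: 0 + 10260 + 48·15·11 = 18180; k=2: 33120 + 6072 + 48·46·11 = 63480; k=3: 16920 + 0 + 48·12·11 = 23256.
Minimum: 18180 at k=1.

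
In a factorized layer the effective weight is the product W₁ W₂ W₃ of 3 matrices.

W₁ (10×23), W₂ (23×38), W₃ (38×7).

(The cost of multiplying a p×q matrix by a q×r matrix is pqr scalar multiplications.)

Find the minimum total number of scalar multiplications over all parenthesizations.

Order (W₁ (W₂ W₃)): (W₂ W₃): 23×38 by 38×7 → 23×7, cost 23·38·7 = 6118; (W₁ (W₂ W₃)): 10×23 by 23×7 → 10×7, cost 10·23·7 = 1610; cumulative 7728. Total 7728.
Order ((W₁ W₂) W₃): (W₁ W₂): 10×23 by 23×38 → 10×38, cost 10·23·38 = 8740; ((W₁ W₂) W₃): 10×38 by 38×7 → 10×7, cost 10·38·7 = 2660; cumulative 11400. Total 11400.
Minimum: 7728.

7728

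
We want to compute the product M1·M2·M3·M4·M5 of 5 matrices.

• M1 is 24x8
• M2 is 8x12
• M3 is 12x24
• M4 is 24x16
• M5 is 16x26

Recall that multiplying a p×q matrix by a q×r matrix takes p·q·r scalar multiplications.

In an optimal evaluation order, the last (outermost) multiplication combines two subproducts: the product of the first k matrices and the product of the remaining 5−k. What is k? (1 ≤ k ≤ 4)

1

Adjacent pairs: M1M2 = 24·8·12 = 2304; M2M3 = 8·12·24 = 2304; M3M4 = 12·24·16 = 4608; M4M5 = 24·16·26 = 9984.
Length 3: M1..M3: k=1: 0+2304+24·8·24=6912; k=2: 2304+0+24·12·24=9216 → min 6912 | M2..M4: k=2: 0+4608+8·12·16=6144; k=3: 2304+0+8·24·16=5376 → min 5376 | M3..M5: k=3: 0+9984+12·24·26=17472; k=4: 4608+0+12·16·26=9600 → min 9600.
Length 4: M1..M4: k=1: 0+5376+24·8·16=8448; k=2: 2304+4608+24·12·16=11520; k=3: 6912+0+24·24·16=16128 → min 8448 | M2..M5: k=2: 0+9600+8·12·26=12096; k=3: 2304+9984+8·24·26=17280; k=4: 5376+0+8·16·26=8704 → min 8704.
Top-level splits: k=1: (M1..M1)·(M2..M5) → 0+8704+24·8·26 = 13696; k=2: (M1..M2)·(M3..M5) → 2304+9600+24·12·26 = 19392; k=3: (M1..M3)·(M4..M5) → 6912+9984+24·24·26 = 31872; k=4: (M1..M4)·(M5..M5) → 8448+0+24·16·26 = 18432.
Best split is after M1, i.e. k = 1.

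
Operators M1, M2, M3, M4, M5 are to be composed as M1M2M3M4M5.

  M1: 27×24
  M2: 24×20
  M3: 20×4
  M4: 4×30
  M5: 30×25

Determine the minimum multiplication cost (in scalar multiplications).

Adjacent pairs: M1M2 = 27·24·20 = 12960; M2M3 = 24·20·4 = 1920; M3M4 = 20·4·30 = 2400; M4M5 = 4·30·25 = 3000.
Length 3: M1..M3: k=1: 0+1920+27·24·4=4512; k=2: 12960+0+27·20·4=15120 → min 4512 | M2..M4: k=2: 0+2400+24·20·30=16800; k=3: 1920+0+24·4·30=4800 → min 4800 | M3..M5: k=3: 0+3000+20·4·25=5000; k=4: 2400+0+20·30·25=17400 → min 5000.
Length 4: M1..M4: k=1: 0+4800+27·24·30=24240; k=2: 12960+2400+27·20·30=31560; k=3: 4512+0+27·4·30=7752 → min 7752 | M2..M5: k=2: 0+5000+24·20·25=17000; k=3: 1920+3000+24·4·25=7320; k=4: 4800+0+24·30·25=22800 → min 7320.
Length 5: M1..M5: k=1: 0+7320+27·24·25=23520; k=2: 12960+5000+27·20·25=31460; k=3: 4512+3000+27·4·25=10212; k=4: 7752+0+27·30·25=28002 → min 10212.
Optimal order: ((M1(M2M3))(M4M5)) with cost 10212.

10212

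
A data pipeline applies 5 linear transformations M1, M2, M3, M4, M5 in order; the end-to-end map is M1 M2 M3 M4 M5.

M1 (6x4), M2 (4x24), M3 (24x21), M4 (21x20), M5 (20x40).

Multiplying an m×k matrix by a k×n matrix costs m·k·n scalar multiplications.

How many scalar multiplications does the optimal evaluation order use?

7856

Adjacent pairs: M1M2 = 6·4·24 = 576; M2M3 = 4·24·21 = 2016; M3M4 = 24·21·20 = 10080; M4M5 = 21·20·40 = 16800.
Length 3: M1..M3: k=1: 0+2016+6·4·21=2520; k=2: 576+0+6·24·21=3600 → min 2520 | M2..M4: k=2: 0+10080+4·24·20=12000; k=3: 2016+0+4·21·20=3696 → min 3696 | M3..M5: k=3: 0+16800+24·21·40=36960; k=4: 10080+0+24·20·40=29280 → min 29280.
Length 4: M1..M4: k=1: 0+3696+6·4·20=4176; k=2: 576+10080+6·24·20=13536; k=3: 2520+0+6·21·20=5040 → min 4176 | M2..M5: k=2: 0+29280+4·24·40=33120; k=3: 2016+16800+4·21·40=22176; k=4: 3696+0+4·20·40=6896 → min 6896.
Length 5: M1..M5: k=1: 0+6896+6·4·40=7856; k=2: 576+29280+6·24·40=35616; k=3: 2520+16800+6·21·40=24360; k=4: 4176+0+6·20·40=8976 → min 7856.
Optimal order: (M1 (((M2 M3) M4) M5)) with cost 7856.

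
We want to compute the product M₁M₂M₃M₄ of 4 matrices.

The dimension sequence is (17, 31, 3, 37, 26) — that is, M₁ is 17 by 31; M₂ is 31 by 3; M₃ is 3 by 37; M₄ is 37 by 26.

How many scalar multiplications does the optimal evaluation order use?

5793

Adjacent pairs: M₁M₂ = 17·31·3 = 1581; M₂M₃ = 31·3·37 = 3441; M₃M₄ = 3·37·26 = 2886.
Length 3: M₁..M₃: k=1: 0+3441+17·31·37=22940; k=2: 1581+0+17·3·37=3468 → min 3468 | M₂..M₄: k=2: 0+2886+31·3·26=5304; k=3: 3441+0+31·37·26=33263 → min 5304.
Length 4: M₁..M₄: k=1: 0+5304+17·31·26=19006; k=2: 1581+2886+17·3·26=5793; k=3: 3468+0+17·37·26=19822 → min 5793.
Optimal order: ((M₁M₂)(M₃M₄)) with cost 5793.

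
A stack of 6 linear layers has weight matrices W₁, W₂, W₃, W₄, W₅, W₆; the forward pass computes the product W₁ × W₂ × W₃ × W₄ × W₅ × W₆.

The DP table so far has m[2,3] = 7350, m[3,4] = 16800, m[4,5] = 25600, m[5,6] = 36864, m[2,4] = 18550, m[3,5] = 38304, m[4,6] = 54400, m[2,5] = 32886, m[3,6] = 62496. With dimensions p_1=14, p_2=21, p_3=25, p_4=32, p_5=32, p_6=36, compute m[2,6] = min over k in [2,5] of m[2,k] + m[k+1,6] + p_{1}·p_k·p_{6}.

m[2,6] = min over k∈[2,5] of m[2,k]+m[k+1,6]+p_{1}·p_k·p_{6}.
k=2: 0 + 62496 + 14·21·36 = 73080; k=3: 7350 + 54400 + 14·25·36 = 74350; k=4: 18550 + 36864 + 14·32·36 = 71542; k=5: 32886 + 0 + 14·32·36 = 49014.
Minimum: 49014 at k=5.

49014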